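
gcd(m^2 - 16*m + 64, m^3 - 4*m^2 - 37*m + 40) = m - 8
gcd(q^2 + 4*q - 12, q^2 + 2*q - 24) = q + 6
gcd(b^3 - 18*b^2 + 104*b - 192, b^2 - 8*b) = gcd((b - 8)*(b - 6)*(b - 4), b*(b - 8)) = b - 8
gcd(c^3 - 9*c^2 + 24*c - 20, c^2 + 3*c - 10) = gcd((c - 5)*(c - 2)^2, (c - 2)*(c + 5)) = c - 2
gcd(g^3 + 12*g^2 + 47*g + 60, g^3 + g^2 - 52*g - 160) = g^2 + 9*g + 20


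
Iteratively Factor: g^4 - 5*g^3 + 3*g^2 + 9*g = (g)*(g^3 - 5*g^2 + 3*g + 9) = g*(g - 3)*(g^2 - 2*g - 3) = g*(g - 3)*(g + 1)*(g - 3)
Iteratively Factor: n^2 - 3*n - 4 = (n - 4)*(n + 1)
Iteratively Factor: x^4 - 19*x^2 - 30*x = (x - 5)*(x^3 + 5*x^2 + 6*x) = (x - 5)*(x + 3)*(x^2 + 2*x) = x*(x - 5)*(x + 3)*(x + 2)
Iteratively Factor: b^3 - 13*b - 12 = (b - 4)*(b^2 + 4*b + 3) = (b - 4)*(b + 1)*(b + 3)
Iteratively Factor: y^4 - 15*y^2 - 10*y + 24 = (y - 1)*(y^3 + y^2 - 14*y - 24) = (y - 4)*(y - 1)*(y^2 + 5*y + 6) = (y - 4)*(y - 1)*(y + 3)*(y + 2)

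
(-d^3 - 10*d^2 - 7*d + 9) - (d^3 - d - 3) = -2*d^3 - 10*d^2 - 6*d + 12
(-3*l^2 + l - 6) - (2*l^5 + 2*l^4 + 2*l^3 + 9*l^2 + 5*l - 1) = -2*l^5 - 2*l^4 - 2*l^3 - 12*l^2 - 4*l - 5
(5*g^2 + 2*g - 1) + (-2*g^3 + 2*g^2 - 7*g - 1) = -2*g^3 + 7*g^2 - 5*g - 2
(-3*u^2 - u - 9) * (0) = 0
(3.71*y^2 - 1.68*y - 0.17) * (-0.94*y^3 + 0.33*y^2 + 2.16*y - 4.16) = -3.4874*y^5 + 2.8035*y^4 + 7.619*y^3 - 19.1185*y^2 + 6.6216*y + 0.7072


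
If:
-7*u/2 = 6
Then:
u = -12/7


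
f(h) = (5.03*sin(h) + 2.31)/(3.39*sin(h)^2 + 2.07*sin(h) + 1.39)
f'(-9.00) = -4.25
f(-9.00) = 0.21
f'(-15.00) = -1.80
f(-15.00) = -0.65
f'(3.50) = -4.49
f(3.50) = 0.50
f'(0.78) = -0.60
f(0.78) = 1.29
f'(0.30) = -0.71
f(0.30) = 1.65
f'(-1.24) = 0.09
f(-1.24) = -0.99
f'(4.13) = -0.46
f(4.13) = -0.93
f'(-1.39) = 0.03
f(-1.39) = -1.00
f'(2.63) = 0.80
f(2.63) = 1.48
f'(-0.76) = 1.44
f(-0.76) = -0.73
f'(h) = (-6.78*sin(h)*cos(h) - 2.07*cos(h))*(5.03*sin(h) + 2.31)/(3.39*sin(h)^2 + 2.07*sin(h) + 1.39)^2 + 5.03*cos(h)/(3.39*sin(h)^2 + 2.07*sin(h) + 1.39) = (-17.0517*sin(h)^2 - 15.6618*sin(h) + 2.21)*cos(h)/(11.4921*sin(h)^4 + 14.0346*sin(h)^3 + 13.7091*sin(h)^2 + 5.7546*sin(h) + 1.9321)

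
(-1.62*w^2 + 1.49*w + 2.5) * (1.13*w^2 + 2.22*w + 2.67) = -1.8306*w^4 - 1.9127*w^3 + 1.8074*w^2 + 9.5283*w + 6.675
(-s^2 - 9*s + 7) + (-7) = -s^2 - 9*s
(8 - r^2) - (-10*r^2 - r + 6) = 9*r^2 + r + 2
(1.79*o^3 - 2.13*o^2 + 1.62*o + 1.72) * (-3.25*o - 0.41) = -5.8175*o^4 + 6.1886*o^3 - 4.3917*o^2 - 6.2542*o - 0.7052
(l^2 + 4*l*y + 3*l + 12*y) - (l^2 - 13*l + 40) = 4*l*y + 16*l + 12*y - 40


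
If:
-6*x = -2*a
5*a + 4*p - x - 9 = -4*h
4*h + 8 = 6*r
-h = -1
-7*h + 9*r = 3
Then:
No Solution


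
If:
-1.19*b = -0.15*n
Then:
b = 0.126050420168067*n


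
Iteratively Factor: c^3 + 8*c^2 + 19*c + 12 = (c + 1)*(c^2 + 7*c + 12) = (c + 1)*(c + 3)*(c + 4)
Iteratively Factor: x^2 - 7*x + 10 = (x - 5)*(x - 2)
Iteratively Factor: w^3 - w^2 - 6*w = (w + 2)*(w^2 - 3*w) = (w - 3)*(w + 2)*(w)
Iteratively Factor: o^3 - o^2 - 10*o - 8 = (o - 4)*(o^2 + 3*o + 2) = (o - 4)*(o + 2)*(o + 1)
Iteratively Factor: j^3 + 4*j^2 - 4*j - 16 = (j + 2)*(j^2 + 2*j - 8) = (j + 2)*(j + 4)*(j - 2)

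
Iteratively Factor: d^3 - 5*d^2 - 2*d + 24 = (d - 4)*(d^2 - d - 6) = (d - 4)*(d - 3)*(d + 2)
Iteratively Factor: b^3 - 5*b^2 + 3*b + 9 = (b + 1)*(b^2 - 6*b + 9) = (b - 3)*(b + 1)*(b - 3)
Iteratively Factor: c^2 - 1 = (c + 1)*(c - 1)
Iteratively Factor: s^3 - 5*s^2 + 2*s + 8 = (s + 1)*(s^2 - 6*s + 8) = (s - 4)*(s + 1)*(s - 2)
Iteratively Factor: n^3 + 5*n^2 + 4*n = (n + 4)*(n^2 + n) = n*(n + 4)*(n + 1)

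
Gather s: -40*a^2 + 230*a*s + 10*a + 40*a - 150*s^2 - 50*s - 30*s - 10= -40*a^2 + 50*a - 150*s^2 + s*(230*a - 80) - 10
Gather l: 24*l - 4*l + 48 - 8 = 20*l + 40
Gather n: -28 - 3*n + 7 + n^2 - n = n^2 - 4*n - 21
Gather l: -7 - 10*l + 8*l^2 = 8*l^2 - 10*l - 7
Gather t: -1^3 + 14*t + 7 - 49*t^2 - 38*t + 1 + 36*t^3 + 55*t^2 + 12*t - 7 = 36*t^3 + 6*t^2 - 12*t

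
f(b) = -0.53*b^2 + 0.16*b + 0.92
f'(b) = 0.16 - 1.06*b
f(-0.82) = 0.43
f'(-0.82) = 1.03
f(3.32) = -4.39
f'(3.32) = -3.36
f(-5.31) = -14.87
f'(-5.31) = 5.79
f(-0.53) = 0.69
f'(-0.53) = 0.72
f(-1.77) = -1.02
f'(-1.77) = 2.04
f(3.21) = -4.03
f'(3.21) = -3.24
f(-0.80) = 0.45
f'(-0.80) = 1.01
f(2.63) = -2.33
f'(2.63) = -2.63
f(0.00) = 0.92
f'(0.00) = 0.16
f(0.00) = 0.92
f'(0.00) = 0.16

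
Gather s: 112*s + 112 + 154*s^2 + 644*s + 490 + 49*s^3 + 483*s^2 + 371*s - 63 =49*s^3 + 637*s^2 + 1127*s + 539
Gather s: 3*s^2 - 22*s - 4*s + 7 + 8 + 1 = 3*s^2 - 26*s + 16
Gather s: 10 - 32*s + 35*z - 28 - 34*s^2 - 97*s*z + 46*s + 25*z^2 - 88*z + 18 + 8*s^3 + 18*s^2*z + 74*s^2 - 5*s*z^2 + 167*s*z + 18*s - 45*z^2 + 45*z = 8*s^3 + s^2*(18*z + 40) + s*(-5*z^2 + 70*z + 32) - 20*z^2 - 8*z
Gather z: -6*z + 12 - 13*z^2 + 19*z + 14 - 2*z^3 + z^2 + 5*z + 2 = -2*z^3 - 12*z^2 + 18*z + 28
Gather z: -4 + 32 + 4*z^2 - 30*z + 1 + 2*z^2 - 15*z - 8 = 6*z^2 - 45*z + 21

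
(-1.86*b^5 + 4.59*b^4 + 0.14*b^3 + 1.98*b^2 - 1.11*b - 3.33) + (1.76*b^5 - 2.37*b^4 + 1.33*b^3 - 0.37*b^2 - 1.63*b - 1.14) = -0.1*b^5 + 2.22*b^4 + 1.47*b^3 + 1.61*b^2 - 2.74*b - 4.47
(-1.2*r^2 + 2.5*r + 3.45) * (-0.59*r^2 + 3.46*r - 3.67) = 0.708*r^4 - 5.627*r^3 + 11.0185*r^2 + 2.762*r - 12.6615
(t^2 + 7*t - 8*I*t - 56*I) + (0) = t^2 + 7*t - 8*I*t - 56*I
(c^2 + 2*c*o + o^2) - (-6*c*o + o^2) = c^2 + 8*c*o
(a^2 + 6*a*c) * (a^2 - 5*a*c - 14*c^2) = a^4 + a^3*c - 44*a^2*c^2 - 84*a*c^3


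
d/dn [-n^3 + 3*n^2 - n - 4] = -3*n^2 + 6*n - 1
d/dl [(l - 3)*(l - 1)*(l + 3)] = 3*l^2 - 2*l - 9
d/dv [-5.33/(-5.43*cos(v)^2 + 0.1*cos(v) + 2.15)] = (57.8838*cos(v) - 0.533)*sin(v)/(-5.43*cos(v)^2 + 0.1*cos(v) + 2.15)^2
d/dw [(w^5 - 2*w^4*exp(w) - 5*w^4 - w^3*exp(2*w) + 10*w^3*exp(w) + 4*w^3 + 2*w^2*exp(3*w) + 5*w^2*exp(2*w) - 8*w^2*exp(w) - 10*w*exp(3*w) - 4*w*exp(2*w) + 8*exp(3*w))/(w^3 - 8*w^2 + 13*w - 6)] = (-2*w^5*exp(w) + 2*w^5 - 2*w^4*exp(2*w) + 20*w^4*exp(w) - 25*w^4 + 6*w^3*exp(3*w) + 22*w^3*exp(2*w) - 40*w^3*exp(w) + 80*w^3 - 68*w^2*exp(3*w) - 65*w^2*exp(2*w) - 44*w^2*exp(w) - 72*w^2 + 220*w*exp(3*w) + 36*w*exp(2*w) + 96*w*exp(w) - 188*exp(3*w) + 24*exp(2*w))/(w^4 - 14*w^3 + 61*w^2 - 84*w + 36)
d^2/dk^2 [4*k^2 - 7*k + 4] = 8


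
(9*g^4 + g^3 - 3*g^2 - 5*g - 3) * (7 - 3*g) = -27*g^5 + 60*g^4 + 16*g^3 - 6*g^2 - 26*g - 21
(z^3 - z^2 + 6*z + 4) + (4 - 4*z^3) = -3*z^3 - z^2 + 6*z + 8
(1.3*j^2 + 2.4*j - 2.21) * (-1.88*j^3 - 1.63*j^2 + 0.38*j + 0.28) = -2.444*j^5 - 6.631*j^4 + 0.7368*j^3 + 4.8783*j^2 - 0.1678*j - 0.6188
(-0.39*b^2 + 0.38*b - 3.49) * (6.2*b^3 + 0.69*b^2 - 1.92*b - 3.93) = -2.418*b^5 + 2.0869*b^4 - 20.627*b^3 - 1.605*b^2 + 5.2074*b + 13.7157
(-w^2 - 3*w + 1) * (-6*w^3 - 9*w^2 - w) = 6*w^5 + 27*w^4 + 22*w^3 - 6*w^2 - w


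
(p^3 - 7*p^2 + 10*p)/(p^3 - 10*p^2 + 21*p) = (p^2 - 7*p + 10)/(p^2 - 10*p + 21)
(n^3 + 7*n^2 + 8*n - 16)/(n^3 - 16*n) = (n^2 + 3*n - 4)/(n*(n - 4))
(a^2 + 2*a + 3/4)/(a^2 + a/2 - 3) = (4*a^2 + 8*a + 3)/(2*(2*a^2 + a - 6))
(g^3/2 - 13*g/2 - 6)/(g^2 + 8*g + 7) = (g^2 - g - 12)/(2*(g + 7))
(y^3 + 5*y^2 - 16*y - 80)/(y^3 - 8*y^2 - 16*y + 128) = (y + 5)/(y - 8)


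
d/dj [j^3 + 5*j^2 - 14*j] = 3*j^2 + 10*j - 14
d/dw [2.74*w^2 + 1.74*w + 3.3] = 5.48*w + 1.74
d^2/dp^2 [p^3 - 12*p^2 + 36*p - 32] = 6*p - 24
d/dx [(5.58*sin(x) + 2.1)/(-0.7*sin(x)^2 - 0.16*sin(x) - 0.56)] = (3.906*sin(x)^2 + 2.94*sin(x) - 2.7888)*cos(x)/(0.49*sin(x)^4 + 0.224*sin(x)^3 + 0.8096*sin(x)^2 + 0.1792*sin(x) + 0.3136)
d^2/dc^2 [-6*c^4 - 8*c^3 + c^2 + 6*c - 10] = -72*c^2 - 48*c + 2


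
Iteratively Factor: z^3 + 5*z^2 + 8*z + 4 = (z + 2)*(z^2 + 3*z + 2) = (z + 1)*(z + 2)*(z + 2)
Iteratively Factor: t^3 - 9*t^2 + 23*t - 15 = (t - 1)*(t^2 - 8*t + 15) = (t - 3)*(t - 1)*(t - 5)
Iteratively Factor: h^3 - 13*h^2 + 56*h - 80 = (h - 4)*(h^2 - 9*h + 20) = (h - 4)^2*(h - 5)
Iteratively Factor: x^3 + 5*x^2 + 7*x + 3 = (x + 3)*(x^2 + 2*x + 1) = (x + 1)*(x + 3)*(x + 1)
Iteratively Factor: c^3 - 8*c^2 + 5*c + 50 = (c - 5)*(c^2 - 3*c - 10) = (c - 5)*(c + 2)*(c - 5)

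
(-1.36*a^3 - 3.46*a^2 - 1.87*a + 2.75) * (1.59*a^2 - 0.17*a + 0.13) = -2.1624*a^5 - 5.2702*a^4 - 2.5619*a^3 + 4.2406*a^2 - 0.7106*a + 0.3575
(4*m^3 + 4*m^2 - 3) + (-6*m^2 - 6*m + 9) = 4*m^3 - 2*m^2 - 6*m + 6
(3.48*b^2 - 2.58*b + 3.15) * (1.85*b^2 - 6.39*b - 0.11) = 6.438*b^4 - 27.0102*b^3 + 21.9309*b^2 - 19.8447*b - 0.3465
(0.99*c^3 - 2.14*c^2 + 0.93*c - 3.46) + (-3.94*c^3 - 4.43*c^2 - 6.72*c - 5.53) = -2.95*c^3 - 6.57*c^2 - 5.79*c - 8.99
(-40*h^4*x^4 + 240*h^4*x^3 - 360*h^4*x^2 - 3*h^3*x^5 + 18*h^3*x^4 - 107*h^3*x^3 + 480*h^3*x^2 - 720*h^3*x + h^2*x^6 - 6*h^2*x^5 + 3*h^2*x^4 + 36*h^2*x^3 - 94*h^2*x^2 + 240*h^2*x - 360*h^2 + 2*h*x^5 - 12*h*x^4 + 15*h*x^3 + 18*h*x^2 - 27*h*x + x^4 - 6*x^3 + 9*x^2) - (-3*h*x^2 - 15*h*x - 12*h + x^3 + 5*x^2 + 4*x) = -40*h^4*x^4 + 240*h^4*x^3 - 360*h^4*x^2 - 3*h^3*x^5 + 18*h^3*x^4 - 107*h^3*x^3 + 480*h^3*x^2 - 720*h^3*x + h^2*x^6 - 6*h^2*x^5 + 3*h^2*x^4 + 36*h^2*x^3 - 94*h^2*x^2 + 240*h^2*x - 360*h^2 + 2*h*x^5 - 12*h*x^4 + 15*h*x^3 + 21*h*x^2 - 12*h*x + 12*h + x^4 - 7*x^3 + 4*x^2 - 4*x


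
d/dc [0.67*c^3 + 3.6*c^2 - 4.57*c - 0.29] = 2.01*c^2 + 7.2*c - 4.57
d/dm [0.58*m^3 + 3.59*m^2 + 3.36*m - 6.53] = 1.74*m^2 + 7.18*m + 3.36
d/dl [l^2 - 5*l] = 2*l - 5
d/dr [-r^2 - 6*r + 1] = -2*r - 6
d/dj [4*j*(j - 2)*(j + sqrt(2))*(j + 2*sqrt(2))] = 16*j^3 - 24*j^2 + 36*sqrt(2)*j^2 - 48*sqrt(2)*j + 32*j - 32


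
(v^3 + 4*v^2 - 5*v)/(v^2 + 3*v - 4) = v*(v + 5)/(v + 4)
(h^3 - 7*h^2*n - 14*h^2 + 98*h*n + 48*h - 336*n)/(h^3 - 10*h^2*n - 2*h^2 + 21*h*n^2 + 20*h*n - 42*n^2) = (h^2 - 14*h + 48)/(h^2 - 3*h*n - 2*h + 6*n)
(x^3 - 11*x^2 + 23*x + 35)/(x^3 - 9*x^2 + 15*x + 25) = (x - 7)/(x - 5)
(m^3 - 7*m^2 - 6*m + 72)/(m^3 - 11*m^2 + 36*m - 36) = (m^2 - m - 12)/(m^2 - 5*m + 6)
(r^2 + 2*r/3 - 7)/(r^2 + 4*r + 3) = (r - 7/3)/(r + 1)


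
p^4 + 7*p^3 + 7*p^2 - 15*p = p*(p - 1)*(p + 3)*(p + 5)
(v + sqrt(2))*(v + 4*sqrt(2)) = v^2 + 5*sqrt(2)*v + 8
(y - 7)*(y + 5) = y^2 - 2*y - 35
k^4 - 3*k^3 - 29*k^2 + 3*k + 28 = (k - 7)*(k - 1)*(k + 1)*(k + 4)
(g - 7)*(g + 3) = g^2 - 4*g - 21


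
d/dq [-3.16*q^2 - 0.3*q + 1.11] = -6.32*q - 0.3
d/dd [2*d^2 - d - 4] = 4*d - 1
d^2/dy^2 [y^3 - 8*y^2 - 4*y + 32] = 6*y - 16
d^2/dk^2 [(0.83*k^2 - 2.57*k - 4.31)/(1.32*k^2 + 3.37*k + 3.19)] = (-16.34028*k^3 - 66.028248*k^2 - 50.105088*k + 10.549486)/(2.299968*k^6 + 17.615664*k^5 + 61.648092*k^4 + 123.415129*k^3 + 148.982889*k^2 + 102.880371*k + 32.461759)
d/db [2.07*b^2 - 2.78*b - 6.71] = 4.14*b - 2.78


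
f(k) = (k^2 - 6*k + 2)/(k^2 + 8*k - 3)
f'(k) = (-2*k - 8)*(k^2 - 6*k + 2)/(k^2 + 8*k - 3)^2 + (2*k - 6)/(k^2 + 8*k - 3)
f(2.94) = -0.24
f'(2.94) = 0.11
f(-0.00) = -0.67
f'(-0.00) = 0.22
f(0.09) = -0.65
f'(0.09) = 0.24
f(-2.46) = -1.37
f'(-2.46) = 0.40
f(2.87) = -0.25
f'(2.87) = 0.11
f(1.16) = -0.47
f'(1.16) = 0.16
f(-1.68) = -1.09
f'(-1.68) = 0.31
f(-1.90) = -1.17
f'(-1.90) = 0.34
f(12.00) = 0.31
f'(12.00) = 0.03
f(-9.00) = 22.83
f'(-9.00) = 34.06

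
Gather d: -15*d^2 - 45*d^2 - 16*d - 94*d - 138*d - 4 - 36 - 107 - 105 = -60*d^2 - 248*d - 252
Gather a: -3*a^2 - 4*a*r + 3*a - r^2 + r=-3*a^2 + a*(3 - 4*r) - r^2 + r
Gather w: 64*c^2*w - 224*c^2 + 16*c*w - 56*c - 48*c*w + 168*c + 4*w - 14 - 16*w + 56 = -224*c^2 + 112*c + w*(64*c^2 - 32*c - 12) + 42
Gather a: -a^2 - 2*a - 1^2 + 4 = -a^2 - 2*a + 3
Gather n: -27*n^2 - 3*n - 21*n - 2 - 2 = -27*n^2 - 24*n - 4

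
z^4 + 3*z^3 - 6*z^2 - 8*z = z*(z - 2)*(z + 1)*(z + 4)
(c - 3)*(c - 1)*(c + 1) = c^3 - 3*c^2 - c + 3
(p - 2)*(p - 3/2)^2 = p^3 - 5*p^2 + 33*p/4 - 9/2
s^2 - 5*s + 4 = (s - 4)*(s - 1)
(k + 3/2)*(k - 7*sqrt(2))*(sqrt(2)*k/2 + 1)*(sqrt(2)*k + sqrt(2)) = k^4 - 6*sqrt(2)*k^3 + 5*k^3/2 - 15*sqrt(2)*k^2 - 25*k^2/2 - 35*k - 9*sqrt(2)*k - 21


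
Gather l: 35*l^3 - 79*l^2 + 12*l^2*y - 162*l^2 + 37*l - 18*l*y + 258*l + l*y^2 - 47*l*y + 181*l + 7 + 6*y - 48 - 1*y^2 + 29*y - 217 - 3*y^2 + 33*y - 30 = 35*l^3 + l^2*(12*y - 241) + l*(y^2 - 65*y + 476) - 4*y^2 + 68*y - 288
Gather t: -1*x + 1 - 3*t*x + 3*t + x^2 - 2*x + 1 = t*(3 - 3*x) + x^2 - 3*x + 2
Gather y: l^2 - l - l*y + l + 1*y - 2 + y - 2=l^2 + y*(2 - l) - 4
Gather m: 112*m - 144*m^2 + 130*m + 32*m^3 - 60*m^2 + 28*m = 32*m^3 - 204*m^2 + 270*m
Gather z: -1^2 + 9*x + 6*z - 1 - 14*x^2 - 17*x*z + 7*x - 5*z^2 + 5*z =-14*x^2 + 16*x - 5*z^2 + z*(11 - 17*x) - 2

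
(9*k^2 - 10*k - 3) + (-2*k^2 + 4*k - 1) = 7*k^2 - 6*k - 4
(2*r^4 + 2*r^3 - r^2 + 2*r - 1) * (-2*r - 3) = -4*r^5 - 10*r^4 - 4*r^3 - r^2 - 4*r + 3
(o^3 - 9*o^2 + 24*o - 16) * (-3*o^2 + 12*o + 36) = -3*o^5 + 39*o^4 - 144*o^3 + 12*o^2 + 672*o - 576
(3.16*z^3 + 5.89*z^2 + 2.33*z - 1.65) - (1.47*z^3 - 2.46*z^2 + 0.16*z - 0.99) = 1.69*z^3 + 8.35*z^2 + 2.17*z - 0.66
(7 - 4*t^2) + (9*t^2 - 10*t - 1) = 5*t^2 - 10*t + 6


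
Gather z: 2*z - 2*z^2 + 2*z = -2*z^2 + 4*z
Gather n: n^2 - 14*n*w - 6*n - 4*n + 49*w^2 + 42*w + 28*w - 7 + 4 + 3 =n^2 + n*(-14*w - 10) + 49*w^2 + 70*w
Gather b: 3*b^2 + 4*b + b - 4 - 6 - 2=3*b^2 + 5*b - 12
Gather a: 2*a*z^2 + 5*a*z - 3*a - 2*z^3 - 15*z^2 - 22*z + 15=a*(2*z^2 + 5*z - 3) - 2*z^3 - 15*z^2 - 22*z + 15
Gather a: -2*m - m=-3*m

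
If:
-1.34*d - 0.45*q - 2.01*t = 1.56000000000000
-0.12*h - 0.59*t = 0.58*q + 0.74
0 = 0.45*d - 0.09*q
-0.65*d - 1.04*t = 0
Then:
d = -0.67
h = 7.93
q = -3.34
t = 0.42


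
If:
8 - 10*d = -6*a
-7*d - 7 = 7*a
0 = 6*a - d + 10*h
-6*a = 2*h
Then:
No Solution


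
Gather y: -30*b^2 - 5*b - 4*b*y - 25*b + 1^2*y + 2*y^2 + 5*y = -30*b^2 - 30*b + 2*y^2 + y*(6 - 4*b)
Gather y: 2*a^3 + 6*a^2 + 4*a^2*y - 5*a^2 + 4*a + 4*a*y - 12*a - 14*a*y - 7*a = 2*a^3 + a^2 - 15*a + y*(4*a^2 - 10*a)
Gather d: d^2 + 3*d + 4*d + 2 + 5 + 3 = d^2 + 7*d + 10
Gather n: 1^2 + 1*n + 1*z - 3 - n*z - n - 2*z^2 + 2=-n*z - 2*z^2 + z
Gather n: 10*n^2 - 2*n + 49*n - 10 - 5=10*n^2 + 47*n - 15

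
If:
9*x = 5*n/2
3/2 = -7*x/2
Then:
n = -54/35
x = -3/7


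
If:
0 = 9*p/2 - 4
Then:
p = 8/9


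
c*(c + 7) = c^2 + 7*c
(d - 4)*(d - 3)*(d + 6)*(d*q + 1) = d^4*q - d^3*q + d^3 - 30*d^2*q - d^2 + 72*d*q - 30*d + 72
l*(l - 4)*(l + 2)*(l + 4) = l^4 + 2*l^3 - 16*l^2 - 32*l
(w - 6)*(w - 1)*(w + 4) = w^3 - 3*w^2 - 22*w + 24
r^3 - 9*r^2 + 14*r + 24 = (r - 6)*(r - 4)*(r + 1)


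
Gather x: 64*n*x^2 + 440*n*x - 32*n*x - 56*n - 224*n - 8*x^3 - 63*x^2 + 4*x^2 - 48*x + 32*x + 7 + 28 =-280*n - 8*x^3 + x^2*(64*n - 59) + x*(408*n - 16) + 35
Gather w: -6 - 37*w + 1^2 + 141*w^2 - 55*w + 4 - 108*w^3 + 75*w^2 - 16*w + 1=-108*w^3 + 216*w^2 - 108*w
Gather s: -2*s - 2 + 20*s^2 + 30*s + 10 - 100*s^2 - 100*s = -80*s^2 - 72*s + 8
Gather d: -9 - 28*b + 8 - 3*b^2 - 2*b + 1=-3*b^2 - 30*b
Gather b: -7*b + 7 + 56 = 63 - 7*b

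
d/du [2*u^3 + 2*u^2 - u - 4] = 6*u^2 + 4*u - 1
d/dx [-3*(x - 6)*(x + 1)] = 15 - 6*x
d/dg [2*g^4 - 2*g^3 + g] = 8*g^3 - 6*g^2 + 1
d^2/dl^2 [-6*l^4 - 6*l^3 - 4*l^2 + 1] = -72*l^2 - 36*l - 8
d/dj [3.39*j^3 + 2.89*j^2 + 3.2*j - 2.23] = 10.17*j^2 + 5.78*j + 3.2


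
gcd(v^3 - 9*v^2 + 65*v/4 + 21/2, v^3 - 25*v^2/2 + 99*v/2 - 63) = v^2 - 19*v/2 + 21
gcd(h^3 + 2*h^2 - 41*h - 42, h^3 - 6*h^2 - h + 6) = h^2 - 5*h - 6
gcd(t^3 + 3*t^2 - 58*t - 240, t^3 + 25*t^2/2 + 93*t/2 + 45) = t^2 + 11*t + 30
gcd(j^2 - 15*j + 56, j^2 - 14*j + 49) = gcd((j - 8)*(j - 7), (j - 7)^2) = j - 7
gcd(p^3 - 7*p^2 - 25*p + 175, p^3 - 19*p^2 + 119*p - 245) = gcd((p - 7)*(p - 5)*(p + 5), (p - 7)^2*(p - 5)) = p^2 - 12*p + 35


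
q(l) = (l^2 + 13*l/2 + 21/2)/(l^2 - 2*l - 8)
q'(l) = (2 - 2*l)*(l^2 + 13*l/2 + 21/2)/(l^2 - 2*l - 8)^2 + (2*l + 13/2)/(l^2 - 2*l - 8) = (-17*l^2 - 74*l - 62)/(2*(l^4 - 4*l^3 - 12*l^2 + 32*l + 64))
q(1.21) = -2.21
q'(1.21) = -1.10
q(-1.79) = -1.70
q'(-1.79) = 5.41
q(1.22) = -2.23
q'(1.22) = -1.11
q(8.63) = 2.87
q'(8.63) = -0.41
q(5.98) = 5.39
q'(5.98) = -2.23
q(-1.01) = -1.00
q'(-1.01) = -0.09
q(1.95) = -3.33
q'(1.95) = -2.07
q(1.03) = -2.03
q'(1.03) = -0.96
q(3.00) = -7.80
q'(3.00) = -8.74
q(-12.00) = 0.48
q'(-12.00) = -0.03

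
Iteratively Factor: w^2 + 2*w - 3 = (w - 1)*(w + 3)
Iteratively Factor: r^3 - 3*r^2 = (r)*(r^2 - 3*r) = r^2*(r - 3)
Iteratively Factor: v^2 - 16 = (v - 4)*(v + 4)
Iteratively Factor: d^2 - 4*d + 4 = (d - 2)*(d - 2)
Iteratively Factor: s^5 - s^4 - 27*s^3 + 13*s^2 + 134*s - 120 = (s - 1)*(s^4 - 27*s^2 - 14*s + 120) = (s - 1)*(s + 3)*(s^3 - 3*s^2 - 18*s + 40) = (s - 1)*(s + 3)*(s + 4)*(s^2 - 7*s + 10) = (s - 5)*(s - 1)*(s + 3)*(s + 4)*(s - 2)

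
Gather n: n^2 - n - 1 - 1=n^2 - n - 2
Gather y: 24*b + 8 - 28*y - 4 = 24*b - 28*y + 4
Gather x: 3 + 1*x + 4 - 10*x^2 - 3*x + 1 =-10*x^2 - 2*x + 8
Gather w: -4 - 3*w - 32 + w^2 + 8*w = w^2 + 5*w - 36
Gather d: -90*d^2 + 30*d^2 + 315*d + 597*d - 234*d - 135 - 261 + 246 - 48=-60*d^2 + 678*d - 198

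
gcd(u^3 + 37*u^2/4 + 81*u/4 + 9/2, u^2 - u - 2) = 1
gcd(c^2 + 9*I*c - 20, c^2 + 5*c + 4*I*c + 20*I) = c + 4*I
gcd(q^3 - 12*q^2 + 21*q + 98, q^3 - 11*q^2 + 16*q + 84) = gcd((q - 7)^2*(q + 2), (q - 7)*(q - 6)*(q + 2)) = q^2 - 5*q - 14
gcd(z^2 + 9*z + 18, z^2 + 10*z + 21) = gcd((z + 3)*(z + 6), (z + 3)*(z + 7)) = z + 3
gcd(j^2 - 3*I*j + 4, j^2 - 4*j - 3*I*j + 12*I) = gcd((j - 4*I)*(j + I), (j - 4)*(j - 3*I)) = 1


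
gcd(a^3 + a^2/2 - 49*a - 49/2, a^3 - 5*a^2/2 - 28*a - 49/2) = a - 7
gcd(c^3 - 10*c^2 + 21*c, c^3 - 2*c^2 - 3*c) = c^2 - 3*c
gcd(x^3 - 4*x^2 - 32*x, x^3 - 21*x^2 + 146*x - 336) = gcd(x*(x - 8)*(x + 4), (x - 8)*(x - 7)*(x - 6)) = x - 8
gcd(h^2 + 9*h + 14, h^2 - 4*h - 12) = h + 2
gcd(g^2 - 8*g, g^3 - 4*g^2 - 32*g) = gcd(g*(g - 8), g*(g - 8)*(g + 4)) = g^2 - 8*g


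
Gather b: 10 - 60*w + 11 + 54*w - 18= 3 - 6*w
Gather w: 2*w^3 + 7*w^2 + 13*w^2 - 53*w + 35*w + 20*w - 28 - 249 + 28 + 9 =2*w^3 + 20*w^2 + 2*w - 240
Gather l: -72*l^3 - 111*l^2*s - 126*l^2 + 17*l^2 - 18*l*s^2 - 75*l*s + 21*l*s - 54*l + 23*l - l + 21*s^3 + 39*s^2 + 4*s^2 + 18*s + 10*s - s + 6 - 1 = -72*l^3 + l^2*(-111*s - 109) + l*(-18*s^2 - 54*s - 32) + 21*s^3 + 43*s^2 + 27*s + 5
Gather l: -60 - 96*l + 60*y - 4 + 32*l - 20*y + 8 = -64*l + 40*y - 56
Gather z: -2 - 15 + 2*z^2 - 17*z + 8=2*z^2 - 17*z - 9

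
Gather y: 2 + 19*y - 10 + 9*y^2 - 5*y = 9*y^2 + 14*y - 8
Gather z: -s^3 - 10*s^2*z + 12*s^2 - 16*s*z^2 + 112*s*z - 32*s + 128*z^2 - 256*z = -s^3 + 12*s^2 - 32*s + z^2*(128 - 16*s) + z*(-10*s^2 + 112*s - 256)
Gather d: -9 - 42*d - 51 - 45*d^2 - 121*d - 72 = -45*d^2 - 163*d - 132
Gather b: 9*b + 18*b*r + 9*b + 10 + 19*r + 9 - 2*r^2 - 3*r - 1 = b*(18*r + 18) - 2*r^2 + 16*r + 18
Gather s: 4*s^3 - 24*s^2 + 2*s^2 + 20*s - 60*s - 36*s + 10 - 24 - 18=4*s^3 - 22*s^2 - 76*s - 32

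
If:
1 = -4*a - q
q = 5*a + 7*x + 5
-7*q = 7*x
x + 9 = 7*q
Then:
No Solution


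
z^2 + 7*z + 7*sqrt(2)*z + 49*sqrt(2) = (z + 7)*(z + 7*sqrt(2))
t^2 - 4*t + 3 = (t - 3)*(t - 1)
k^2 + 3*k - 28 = (k - 4)*(k + 7)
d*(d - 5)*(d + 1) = d^3 - 4*d^2 - 5*d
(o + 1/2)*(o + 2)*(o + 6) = o^3 + 17*o^2/2 + 16*o + 6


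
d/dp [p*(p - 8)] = 2*p - 8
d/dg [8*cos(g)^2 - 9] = -8*sin(2*g)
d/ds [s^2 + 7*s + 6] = 2*s + 7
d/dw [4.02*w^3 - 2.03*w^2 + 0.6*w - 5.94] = 12.06*w^2 - 4.06*w + 0.6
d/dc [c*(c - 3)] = 2*c - 3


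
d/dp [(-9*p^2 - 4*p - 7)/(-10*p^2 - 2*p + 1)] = 2*(-11*p^2 - 79*p - 9)/(100*p^4 + 40*p^3 - 16*p^2 - 4*p + 1)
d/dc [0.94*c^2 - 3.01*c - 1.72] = 1.88*c - 3.01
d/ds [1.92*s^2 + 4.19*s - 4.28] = 3.84*s + 4.19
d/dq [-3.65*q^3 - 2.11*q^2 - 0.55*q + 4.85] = -10.95*q^2 - 4.22*q - 0.55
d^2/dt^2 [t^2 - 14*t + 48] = 2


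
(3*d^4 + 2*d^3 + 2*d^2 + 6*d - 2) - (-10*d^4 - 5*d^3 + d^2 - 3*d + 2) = 13*d^4 + 7*d^3 + d^2 + 9*d - 4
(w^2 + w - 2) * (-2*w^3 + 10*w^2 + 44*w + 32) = -2*w^5 + 8*w^4 + 58*w^3 + 56*w^2 - 56*w - 64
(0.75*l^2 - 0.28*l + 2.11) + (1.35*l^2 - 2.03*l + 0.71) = 2.1*l^2 - 2.31*l + 2.82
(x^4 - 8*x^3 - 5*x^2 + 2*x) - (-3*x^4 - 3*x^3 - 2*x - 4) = 4*x^4 - 5*x^3 - 5*x^2 + 4*x + 4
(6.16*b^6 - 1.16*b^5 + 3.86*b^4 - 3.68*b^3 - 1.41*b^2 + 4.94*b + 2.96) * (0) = 0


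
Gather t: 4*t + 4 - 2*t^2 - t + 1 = -2*t^2 + 3*t + 5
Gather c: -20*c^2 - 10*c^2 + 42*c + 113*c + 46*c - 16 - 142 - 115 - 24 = -30*c^2 + 201*c - 297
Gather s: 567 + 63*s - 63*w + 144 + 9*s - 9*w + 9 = 72*s - 72*w + 720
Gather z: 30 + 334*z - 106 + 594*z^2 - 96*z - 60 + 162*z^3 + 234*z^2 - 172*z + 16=162*z^3 + 828*z^2 + 66*z - 120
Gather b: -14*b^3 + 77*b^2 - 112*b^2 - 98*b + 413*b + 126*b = -14*b^3 - 35*b^2 + 441*b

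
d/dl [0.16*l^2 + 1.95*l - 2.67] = 0.32*l + 1.95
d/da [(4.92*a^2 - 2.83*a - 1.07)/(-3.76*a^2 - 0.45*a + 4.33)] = (-12.8548*a^2 + 34.5608*a - 12.7354)/(14.1376*a^4 + 3.384*a^3 - 32.3591*a^2 - 3.897*a + 18.7489)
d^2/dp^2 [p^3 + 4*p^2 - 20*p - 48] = 6*p + 8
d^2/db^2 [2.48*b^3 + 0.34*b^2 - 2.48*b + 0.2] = 14.88*b + 0.68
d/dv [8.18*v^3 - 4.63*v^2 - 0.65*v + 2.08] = 24.54*v^2 - 9.26*v - 0.65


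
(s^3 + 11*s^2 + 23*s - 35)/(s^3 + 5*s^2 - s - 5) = (s + 7)/(s + 1)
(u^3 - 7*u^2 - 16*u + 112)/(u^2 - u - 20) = (u^2 - 11*u + 28)/(u - 5)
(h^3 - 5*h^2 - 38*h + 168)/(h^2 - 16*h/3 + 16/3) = 3*(h^2 - h - 42)/(3*h - 4)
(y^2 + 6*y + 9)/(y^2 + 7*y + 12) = (y + 3)/(y + 4)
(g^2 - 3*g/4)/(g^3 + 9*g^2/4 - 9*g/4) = 1/(g + 3)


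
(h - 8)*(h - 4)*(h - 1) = h^3 - 13*h^2 + 44*h - 32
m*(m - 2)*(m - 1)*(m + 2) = m^4 - m^3 - 4*m^2 + 4*m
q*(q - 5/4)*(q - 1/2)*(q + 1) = q^4 - 3*q^3/4 - 9*q^2/8 + 5*q/8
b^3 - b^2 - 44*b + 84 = (b - 6)*(b - 2)*(b + 7)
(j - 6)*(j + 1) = j^2 - 5*j - 6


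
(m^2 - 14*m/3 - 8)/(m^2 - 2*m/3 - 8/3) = (m - 6)/(m - 2)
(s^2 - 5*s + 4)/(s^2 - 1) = (s - 4)/(s + 1)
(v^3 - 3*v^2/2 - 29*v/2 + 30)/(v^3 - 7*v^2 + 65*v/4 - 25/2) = 2*(v^2 + v - 12)/(2*v^2 - 9*v + 10)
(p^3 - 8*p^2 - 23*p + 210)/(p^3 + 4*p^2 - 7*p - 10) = (p^2 - 13*p + 42)/(p^2 - p - 2)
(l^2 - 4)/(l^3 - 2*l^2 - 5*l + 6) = (l - 2)/(l^2 - 4*l + 3)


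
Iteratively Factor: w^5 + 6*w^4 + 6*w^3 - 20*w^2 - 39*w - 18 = (w + 1)*(w^4 + 5*w^3 + w^2 - 21*w - 18) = (w + 1)*(w + 3)*(w^3 + 2*w^2 - 5*w - 6) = (w + 1)*(w + 3)^2*(w^2 - w - 2) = (w - 2)*(w + 1)*(w + 3)^2*(w + 1)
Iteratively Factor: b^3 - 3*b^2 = (b - 3)*(b^2) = b*(b - 3)*(b)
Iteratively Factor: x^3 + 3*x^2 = (x)*(x^2 + 3*x) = x^2*(x + 3)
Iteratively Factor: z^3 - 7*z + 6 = (z + 3)*(z^2 - 3*z + 2) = (z - 1)*(z + 3)*(z - 2)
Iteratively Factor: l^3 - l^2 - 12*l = (l + 3)*(l^2 - 4*l) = (l - 4)*(l + 3)*(l)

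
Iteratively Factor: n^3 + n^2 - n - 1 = (n + 1)*(n^2 - 1) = (n + 1)^2*(n - 1)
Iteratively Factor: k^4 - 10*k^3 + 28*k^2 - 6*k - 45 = (k - 5)*(k^3 - 5*k^2 + 3*k + 9) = (k - 5)*(k + 1)*(k^2 - 6*k + 9) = (k - 5)*(k - 3)*(k + 1)*(k - 3)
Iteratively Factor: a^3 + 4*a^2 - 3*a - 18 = (a + 3)*(a^2 + a - 6) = (a - 2)*(a + 3)*(a + 3)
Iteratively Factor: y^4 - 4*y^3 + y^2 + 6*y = (y)*(y^3 - 4*y^2 + y + 6) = y*(y - 2)*(y^2 - 2*y - 3) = y*(y - 2)*(y + 1)*(y - 3)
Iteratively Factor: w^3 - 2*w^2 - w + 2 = (w - 1)*(w^2 - w - 2) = (w - 2)*(w - 1)*(w + 1)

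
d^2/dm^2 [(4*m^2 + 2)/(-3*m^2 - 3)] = 4*(3*m^2 - 1)/(3*(m^6 + 3*m^4 + 3*m^2 + 1))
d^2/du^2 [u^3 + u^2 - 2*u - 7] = 6*u + 2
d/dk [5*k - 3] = 5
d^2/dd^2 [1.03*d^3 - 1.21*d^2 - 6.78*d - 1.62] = 6.18*d - 2.42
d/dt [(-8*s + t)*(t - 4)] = -8*s + 2*t - 4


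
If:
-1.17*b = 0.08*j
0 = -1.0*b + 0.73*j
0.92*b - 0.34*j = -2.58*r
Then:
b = 0.00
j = 0.00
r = 0.00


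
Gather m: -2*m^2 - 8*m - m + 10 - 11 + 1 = -2*m^2 - 9*m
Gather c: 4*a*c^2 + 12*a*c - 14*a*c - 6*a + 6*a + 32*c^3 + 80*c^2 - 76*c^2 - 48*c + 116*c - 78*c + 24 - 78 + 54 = 32*c^3 + c^2*(4*a + 4) + c*(-2*a - 10)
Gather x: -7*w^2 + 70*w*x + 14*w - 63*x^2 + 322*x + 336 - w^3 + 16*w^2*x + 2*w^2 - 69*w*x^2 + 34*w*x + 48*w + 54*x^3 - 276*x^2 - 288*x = -w^3 - 5*w^2 + 62*w + 54*x^3 + x^2*(-69*w - 339) + x*(16*w^2 + 104*w + 34) + 336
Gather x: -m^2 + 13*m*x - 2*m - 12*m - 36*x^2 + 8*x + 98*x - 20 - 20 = -m^2 - 14*m - 36*x^2 + x*(13*m + 106) - 40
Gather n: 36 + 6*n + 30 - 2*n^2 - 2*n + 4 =-2*n^2 + 4*n + 70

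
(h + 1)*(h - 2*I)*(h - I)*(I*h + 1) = I*h^4 + 4*h^3 + I*h^3 + 4*h^2 - 5*I*h^2 - 2*h - 5*I*h - 2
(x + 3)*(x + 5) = x^2 + 8*x + 15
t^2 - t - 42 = (t - 7)*(t + 6)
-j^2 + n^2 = (-j + n)*(j + n)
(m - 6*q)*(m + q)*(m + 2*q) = m^3 - 3*m^2*q - 16*m*q^2 - 12*q^3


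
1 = 1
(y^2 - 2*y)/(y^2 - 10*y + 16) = y/(y - 8)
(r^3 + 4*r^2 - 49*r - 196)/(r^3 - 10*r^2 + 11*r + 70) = (r^2 + 11*r + 28)/(r^2 - 3*r - 10)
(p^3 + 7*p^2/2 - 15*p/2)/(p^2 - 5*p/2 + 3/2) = p*(p + 5)/(p - 1)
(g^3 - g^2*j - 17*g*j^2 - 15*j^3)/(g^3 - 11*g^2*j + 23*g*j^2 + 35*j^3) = (g + 3*j)/(g - 7*j)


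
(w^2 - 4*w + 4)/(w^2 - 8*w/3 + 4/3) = 3*(w - 2)/(3*w - 2)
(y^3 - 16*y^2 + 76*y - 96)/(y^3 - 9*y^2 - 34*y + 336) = (y^2 - 8*y + 12)/(y^2 - y - 42)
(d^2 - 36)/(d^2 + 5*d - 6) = (d - 6)/(d - 1)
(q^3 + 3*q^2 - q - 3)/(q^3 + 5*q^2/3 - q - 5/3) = 3*(q + 3)/(3*q + 5)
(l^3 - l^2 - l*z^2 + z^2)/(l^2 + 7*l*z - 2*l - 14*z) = (l^3 - l^2 - l*z^2 + z^2)/(l^2 + 7*l*z - 2*l - 14*z)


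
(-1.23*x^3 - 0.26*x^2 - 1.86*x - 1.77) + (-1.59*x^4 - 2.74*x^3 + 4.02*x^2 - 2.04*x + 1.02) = -1.59*x^4 - 3.97*x^3 + 3.76*x^2 - 3.9*x - 0.75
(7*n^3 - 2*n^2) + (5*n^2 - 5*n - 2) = 7*n^3 + 3*n^2 - 5*n - 2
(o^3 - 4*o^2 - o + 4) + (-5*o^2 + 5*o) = o^3 - 9*o^2 + 4*o + 4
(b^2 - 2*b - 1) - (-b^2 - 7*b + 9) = 2*b^2 + 5*b - 10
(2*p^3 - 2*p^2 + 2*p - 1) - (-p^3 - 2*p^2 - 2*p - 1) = 3*p^3 + 4*p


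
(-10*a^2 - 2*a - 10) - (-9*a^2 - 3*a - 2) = -a^2 + a - 8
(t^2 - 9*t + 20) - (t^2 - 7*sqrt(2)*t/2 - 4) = -9*t + 7*sqrt(2)*t/2 + 24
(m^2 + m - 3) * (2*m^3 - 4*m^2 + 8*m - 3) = 2*m^5 - 2*m^4 - 2*m^3 + 17*m^2 - 27*m + 9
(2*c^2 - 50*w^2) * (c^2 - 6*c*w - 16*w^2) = 2*c^4 - 12*c^3*w - 82*c^2*w^2 + 300*c*w^3 + 800*w^4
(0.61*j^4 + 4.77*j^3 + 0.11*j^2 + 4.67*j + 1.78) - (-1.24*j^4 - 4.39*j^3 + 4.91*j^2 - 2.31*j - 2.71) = 1.85*j^4 + 9.16*j^3 - 4.8*j^2 + 6.98*j + 4.49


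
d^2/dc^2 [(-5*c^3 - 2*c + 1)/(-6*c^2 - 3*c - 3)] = 2*(3*c^3 + 3*c^2 - 3*c - 1)/(3*(8*c^6 + 12*c^5 + 18*c^4 + 13*c^3 + 9*c^2 + 3*c + 1))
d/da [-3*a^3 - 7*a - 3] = -9*a^2 - 7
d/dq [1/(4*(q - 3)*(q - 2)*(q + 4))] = (-(q - 3)*(q - 2) - (q - 3)*(q + 4) - (q - 2)*(q + 4))/(4*(q - 3)^2*(q - 2)^2*(q + 4)^2)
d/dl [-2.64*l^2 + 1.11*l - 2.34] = 1.11 - 5.28*l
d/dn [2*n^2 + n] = 4*n + 1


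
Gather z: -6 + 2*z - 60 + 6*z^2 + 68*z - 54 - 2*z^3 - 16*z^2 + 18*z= -2*z^3 - 10*z^2 + 88*z - 120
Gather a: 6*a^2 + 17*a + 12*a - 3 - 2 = 6*a^2 + 29*a - 5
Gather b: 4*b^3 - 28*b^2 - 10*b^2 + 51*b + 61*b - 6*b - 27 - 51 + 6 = 4*b^3 - 38*b^2 + 106*b - 72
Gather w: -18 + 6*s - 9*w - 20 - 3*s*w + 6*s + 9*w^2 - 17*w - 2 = 12*s + 9*w^2 + w*(-3*s - 26) - 40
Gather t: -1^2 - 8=-9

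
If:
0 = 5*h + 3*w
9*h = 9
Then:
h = 1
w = -5/3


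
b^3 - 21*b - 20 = (b - 5)*(b + 1)*(b + 4)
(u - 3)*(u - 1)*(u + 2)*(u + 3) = u^4 + u^3 - 11*u^2 - 9*u + 18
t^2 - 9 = (t - 3)*(t + 3)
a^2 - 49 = (a - 7)*(a + 7)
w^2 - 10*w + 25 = (w - 5)^2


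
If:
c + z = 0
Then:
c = -z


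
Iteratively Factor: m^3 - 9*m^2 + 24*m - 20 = (m - 2)*(m^2 - 7*m + 10) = (m - 5)*(m - 2)*(m - 2)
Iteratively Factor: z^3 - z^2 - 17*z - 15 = (z - 5)*(z^2 + 4*z + 3) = (z - 5)*(z + 1)*(z + 3)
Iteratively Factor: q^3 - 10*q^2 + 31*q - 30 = (q - 2)*(q^2 - 8*q + 15) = (q - 3)*(q - 2)*(q - 5)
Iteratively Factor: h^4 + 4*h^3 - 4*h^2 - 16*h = (h)*(h^3 + 4*h^2 - 4*h - 16) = h*(h + 2)*(h^2 + 2*h - 8) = h*(h + 2)*(h + 4)*(h - 2)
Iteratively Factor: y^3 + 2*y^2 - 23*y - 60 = (y - 5)*(y^2 + 7*y + 12) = (y - 5)*(y + 3)*(y + 4)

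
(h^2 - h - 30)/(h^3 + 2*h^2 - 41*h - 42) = (h + 5)/(h^2 + 8*h + 7)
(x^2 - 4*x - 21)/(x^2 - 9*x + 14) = (x + 3)/(x - 2)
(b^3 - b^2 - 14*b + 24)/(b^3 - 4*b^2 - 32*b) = (b^2 - 5*b + 6)/(b*(b - 8))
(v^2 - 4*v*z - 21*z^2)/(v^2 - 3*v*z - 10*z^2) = (-v^2 + 4*v*z + 21*z^2)/(-v^2 + 3*v*z + 10*z^2)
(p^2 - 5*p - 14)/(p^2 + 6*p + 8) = (p - 7)/(p + 4)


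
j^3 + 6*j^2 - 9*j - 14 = (j - 2)*(j + 1)*(j + 7)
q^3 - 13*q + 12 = (q - 3)*(q - 1)*(q + 4)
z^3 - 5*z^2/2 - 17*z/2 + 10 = (z - 4)*(z - 1)*(z + 5/2)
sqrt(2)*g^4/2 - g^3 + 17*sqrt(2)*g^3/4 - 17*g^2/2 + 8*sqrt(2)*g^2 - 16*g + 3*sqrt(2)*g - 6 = (g + 1/2)*(g + 6)*(g - sqrt(2))*(sqrt(2)*g/2 + sqrt(2))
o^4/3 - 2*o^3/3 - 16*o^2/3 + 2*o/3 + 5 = (o/3 + 1)*(o - 5)*(o - 1)*(o + 1)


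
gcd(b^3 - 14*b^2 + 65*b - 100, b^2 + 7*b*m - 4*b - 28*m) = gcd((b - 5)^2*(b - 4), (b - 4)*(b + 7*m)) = b - 4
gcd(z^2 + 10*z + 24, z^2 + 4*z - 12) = z + 6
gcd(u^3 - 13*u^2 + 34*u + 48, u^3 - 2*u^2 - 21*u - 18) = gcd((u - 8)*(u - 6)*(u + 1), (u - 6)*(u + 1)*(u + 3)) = u^2 - 5*u - 6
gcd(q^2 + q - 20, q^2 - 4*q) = q - 4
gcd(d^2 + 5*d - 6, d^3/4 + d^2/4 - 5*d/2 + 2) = d - 1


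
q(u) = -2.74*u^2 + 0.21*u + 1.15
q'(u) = 0.21 - 5.48*u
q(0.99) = -1.33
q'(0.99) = -5.22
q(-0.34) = 0.76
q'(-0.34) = 2.07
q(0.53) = 0.49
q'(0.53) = -2.69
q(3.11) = -24.70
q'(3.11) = -16.83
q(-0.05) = 1.13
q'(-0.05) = 0.48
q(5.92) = -93.63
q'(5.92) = -32.23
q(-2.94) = -23.15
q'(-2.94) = 16.32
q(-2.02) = -10.45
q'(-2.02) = 11.28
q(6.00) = -96.23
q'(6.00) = -32.67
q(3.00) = -22.88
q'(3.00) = -16.23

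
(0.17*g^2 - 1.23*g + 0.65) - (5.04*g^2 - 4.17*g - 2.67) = -4.87*g^2 + 2.94*g + 3.32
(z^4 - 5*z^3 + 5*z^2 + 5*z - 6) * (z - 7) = z^5 - 12*z^4 + 40*z^3 - 30*z^2 - 41*z + 42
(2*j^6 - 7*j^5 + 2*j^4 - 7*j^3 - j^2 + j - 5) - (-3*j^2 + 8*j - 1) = 2*j^6 - 7*j^5 + 2*j^4 - 7*j^3 + 2*j^2 - 7*j - 4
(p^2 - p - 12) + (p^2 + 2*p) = 2*p^2 + p - 12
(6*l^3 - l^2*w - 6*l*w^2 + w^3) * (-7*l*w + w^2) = -42*l^4*w + 13*l^3*w^2 + 41*l^2*w^3 - 13*l*w^4 + w^5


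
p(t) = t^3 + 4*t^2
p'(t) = 3*t^2 + 8*t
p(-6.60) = -113.26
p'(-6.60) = 77.88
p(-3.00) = 9.00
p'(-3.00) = 3.00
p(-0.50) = 0.88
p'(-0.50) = -3.25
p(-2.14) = 8.52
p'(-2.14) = -3.38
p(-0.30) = 0.33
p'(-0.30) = -2.13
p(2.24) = 31.31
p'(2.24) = 32.97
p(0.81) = 3.16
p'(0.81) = 8.45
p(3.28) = 78.32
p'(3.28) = 58.52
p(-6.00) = -72.00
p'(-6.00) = 60.00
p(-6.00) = -72.00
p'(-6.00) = 60.00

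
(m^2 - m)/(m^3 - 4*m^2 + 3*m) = 1/(m - 3)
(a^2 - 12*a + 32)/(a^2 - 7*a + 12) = (a - 8)/(a - 3)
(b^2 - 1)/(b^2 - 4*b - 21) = (1 - b^2)/(-b^2 + 4*b + 21)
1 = 1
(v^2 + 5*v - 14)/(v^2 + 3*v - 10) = (v + 7)/(v + 5)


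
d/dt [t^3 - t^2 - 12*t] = 3*t^2 - 2*t - 12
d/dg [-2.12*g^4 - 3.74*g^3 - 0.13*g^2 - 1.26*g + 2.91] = -8.48*g^3 - 11.22*g^2 - 0.26*g - 1.26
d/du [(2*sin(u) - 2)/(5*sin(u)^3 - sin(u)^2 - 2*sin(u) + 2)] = 4*(-5*sin(u)^2 + 8*sin(u) - 1)*sin(u)*cos(u)/(5*sin(u)^3 - sin(u)^2 - 2*sin(u) + 2)^2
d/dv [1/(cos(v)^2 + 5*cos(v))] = (2*cos(v) + 5)*sin(v)/((cos(v) + 5)^2*cos(v)^2)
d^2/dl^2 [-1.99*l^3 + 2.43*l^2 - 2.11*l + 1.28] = 4.86 - 11.94*l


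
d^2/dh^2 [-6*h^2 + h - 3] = -12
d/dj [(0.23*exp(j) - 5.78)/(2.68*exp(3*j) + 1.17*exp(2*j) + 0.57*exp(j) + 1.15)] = (-1.2328*exp(3*j) + 46.2021*exp(2*j) + 13.5252*exp(j) + 3.5591)*exp(j)/(7.1824*exp(6*j) + 6.2712*exp(5*j) + 4.4241*exp(4*j) + 7.4978*exp(3*j) + 3.0159*exp(2*j) + 1.311*exp(j) + 1.3225)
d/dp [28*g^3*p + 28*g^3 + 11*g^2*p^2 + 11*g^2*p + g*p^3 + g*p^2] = g*(28*g^2 + 22*g*p + 11*g + 3*p^2 + 2*p)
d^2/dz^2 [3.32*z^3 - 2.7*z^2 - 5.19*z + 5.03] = 19.92*z - 5.4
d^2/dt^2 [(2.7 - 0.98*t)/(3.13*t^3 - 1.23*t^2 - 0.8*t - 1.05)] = (-57.605772*t^5 + 340.056972*t^4 - 174.188804*t^3 - 54.70506*t^2 + 76.77612*t - 1.8717)/(30.664297*t^9 - 36.150561*t^8 - 9.306429*t^7 - 14.241582*t^6 + 26.63301*t^5 + 8.647965*t^4 + 3.641275*t^3 - 6.084225*t^2 - 2.646*t - 1.157625)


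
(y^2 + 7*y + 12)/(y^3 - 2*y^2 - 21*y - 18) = (y + 4)/(y^2 - 5*y - 6)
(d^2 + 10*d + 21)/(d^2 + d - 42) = (d + 3)/(d - 6)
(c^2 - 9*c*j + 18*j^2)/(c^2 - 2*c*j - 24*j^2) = (c - 3*j)/(c + 4*j)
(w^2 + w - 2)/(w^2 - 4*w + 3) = (w + 2)/(w - 3)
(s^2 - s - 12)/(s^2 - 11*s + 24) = (s^2 - s - 12)/(s^2 - 11*s + 24)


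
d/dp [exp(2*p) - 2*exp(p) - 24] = 2*(exp(p) - 1)*exp(p)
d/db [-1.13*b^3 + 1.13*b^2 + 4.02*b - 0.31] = -3.39*b^2 + 2.26*b + 4.02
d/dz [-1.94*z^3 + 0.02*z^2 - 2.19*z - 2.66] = -5.82*z^2 + 0.04*z - 2.19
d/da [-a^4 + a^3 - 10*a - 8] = -4*a^3 + 3*a^2 - 10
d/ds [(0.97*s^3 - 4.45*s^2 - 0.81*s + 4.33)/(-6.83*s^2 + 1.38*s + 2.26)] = (-6.6251*s^4 + 2.6772*s^3 - 5.0967*s^2 + 39.0338*s - 7.806)/(46.6489*s^4 - 18.8508*s^3 - 28.9672*s^2 + 6.2376*s + 5.1076)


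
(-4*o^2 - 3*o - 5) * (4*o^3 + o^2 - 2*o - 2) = -16*o^5 - 16*o^4 - 15*o^3 + 9*o^2 + 16*o + 10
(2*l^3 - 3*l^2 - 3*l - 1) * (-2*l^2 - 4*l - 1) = -4*l^5 - 2*l^4 + 16*l^3 + 17*l^2 + 7*l + 1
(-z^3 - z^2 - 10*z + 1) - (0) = -z^3 - z^2 - 10*z + 1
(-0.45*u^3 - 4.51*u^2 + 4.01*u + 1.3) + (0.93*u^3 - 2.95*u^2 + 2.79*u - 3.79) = 0.48*u^3 - 7.46*u^2 + 6.8*u - 2.49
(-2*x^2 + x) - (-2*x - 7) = -2*x^2 + 3*x + 7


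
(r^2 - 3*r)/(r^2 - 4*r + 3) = r/(r - 1)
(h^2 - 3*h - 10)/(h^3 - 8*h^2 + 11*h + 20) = (h + 2)/(h^2 - 3*h - 4)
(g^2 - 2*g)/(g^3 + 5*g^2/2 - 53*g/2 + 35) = 2*g/(2*g^2 + 9*g - 35)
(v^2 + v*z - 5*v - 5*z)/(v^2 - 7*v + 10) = (v + z)/(v - 2)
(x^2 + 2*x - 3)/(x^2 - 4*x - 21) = (x - 1)/(x - 7)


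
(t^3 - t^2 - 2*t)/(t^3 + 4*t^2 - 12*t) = (t + 1)/(t + 6)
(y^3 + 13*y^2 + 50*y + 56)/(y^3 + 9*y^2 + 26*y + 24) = (y + 7)/(y + 3)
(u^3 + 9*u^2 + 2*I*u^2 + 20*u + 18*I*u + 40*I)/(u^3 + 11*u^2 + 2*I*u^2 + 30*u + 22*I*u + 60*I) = (u + 4)/(u + 6)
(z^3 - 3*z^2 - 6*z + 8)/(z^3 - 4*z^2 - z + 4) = (z + 2)/(z + 1)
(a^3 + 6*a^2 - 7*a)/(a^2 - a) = a + 7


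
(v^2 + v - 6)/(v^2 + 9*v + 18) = (v - 2)/(v + 6)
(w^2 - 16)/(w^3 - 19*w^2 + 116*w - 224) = (w + 4)/(w^2 - 15*w + 56)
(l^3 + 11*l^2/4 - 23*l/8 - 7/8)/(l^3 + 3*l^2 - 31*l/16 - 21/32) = 4*(l - 1)/(4*l - 3)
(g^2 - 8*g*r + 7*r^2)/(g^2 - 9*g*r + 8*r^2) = (-g + 7*r)/(-g + 8*r)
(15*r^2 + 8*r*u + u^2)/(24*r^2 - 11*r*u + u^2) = (15*r^2 + 8*r*u + u^2)/(24*r^2 - 11*r*u + u^2)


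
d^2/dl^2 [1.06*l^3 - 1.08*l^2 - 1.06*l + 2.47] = 6.36*l - 2.16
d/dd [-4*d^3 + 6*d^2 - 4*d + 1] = -12*d^2 + 12*d - 4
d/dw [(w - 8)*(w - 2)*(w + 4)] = 3*w^2 - 12*w - 24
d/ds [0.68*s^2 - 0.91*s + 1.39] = 1.36*s - 0.91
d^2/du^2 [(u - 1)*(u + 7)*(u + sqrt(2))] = 6*u + 2*sqrt(2) + 12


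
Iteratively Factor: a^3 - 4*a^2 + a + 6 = (a - 2)*(a^2 - 2*a - 3) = (a - 3)*(a - 2)*(a + 1)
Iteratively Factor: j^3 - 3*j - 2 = (j - 2)*(j^2 + 2*j + 1) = (j - 2)*(j + 1)*(j + 1)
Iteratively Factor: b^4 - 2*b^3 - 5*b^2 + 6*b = (b - 1)*(b^3 - b^2 - 6*b) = (b - 1)*(b + 2)*(b^2 - 3*b) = (b - 3)*(b - 1)*(b + 2)*(b)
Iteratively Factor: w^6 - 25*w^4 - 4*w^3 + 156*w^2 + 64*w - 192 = (w + 4)*(w^5 - 4*w^4 - 9*w^3 + 32*w^2 + 28*w - 48) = (w - 4)*(w + 4)*(w^4 - 9*w^2 - 4*w + 12) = (w - 4)*(w + 2)*(w + 4)*(w^3 - 2*w^2 - 5*w + 6) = (w - 4)*(w + 2)^2*(w + 4)*(w^2 - 4*w + 3) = (w - 4)*(w - 3)*(w + 2)^2*(w + 4)*(w - 1)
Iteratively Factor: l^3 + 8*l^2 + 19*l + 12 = (l + 1)*(l^2 + 7*l + 12) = (l + 1)*(l + 4)*(l + 3)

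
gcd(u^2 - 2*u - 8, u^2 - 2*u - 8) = u^2 - 2*u - 8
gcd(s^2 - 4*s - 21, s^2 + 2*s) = 1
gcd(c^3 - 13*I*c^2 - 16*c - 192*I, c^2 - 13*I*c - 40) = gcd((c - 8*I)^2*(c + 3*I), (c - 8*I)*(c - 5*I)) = c - 8*I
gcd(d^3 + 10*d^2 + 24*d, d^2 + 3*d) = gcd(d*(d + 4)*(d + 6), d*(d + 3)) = d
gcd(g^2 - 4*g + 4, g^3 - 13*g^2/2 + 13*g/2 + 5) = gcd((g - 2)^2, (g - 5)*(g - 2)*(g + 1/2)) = g - 2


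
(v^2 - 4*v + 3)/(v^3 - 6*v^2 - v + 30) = (v - 1)/(v^2 - 3*v - 10)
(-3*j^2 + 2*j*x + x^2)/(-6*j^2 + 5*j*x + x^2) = (3*j + x)/(6*j + x)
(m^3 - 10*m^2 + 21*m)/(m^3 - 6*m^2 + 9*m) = (m - 7)/(m - 3)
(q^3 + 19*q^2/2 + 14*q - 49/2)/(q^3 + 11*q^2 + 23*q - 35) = (q + 7/2)/(q + 5)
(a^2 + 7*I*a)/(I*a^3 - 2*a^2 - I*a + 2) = a*(a + 7*I)/(I*a^3 - 2*a^2 - I*a + 2)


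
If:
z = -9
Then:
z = -9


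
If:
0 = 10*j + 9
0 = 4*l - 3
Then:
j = -9/10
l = 3/4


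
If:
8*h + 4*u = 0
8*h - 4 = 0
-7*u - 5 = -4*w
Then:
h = 1/2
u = -1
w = -1/2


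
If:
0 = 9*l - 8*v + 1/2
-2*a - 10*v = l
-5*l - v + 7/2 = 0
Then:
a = -15/4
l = 55/98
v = 34/49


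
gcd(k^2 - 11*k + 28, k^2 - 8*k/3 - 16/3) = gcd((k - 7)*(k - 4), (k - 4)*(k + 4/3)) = k - 4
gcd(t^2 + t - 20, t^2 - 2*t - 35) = t + 5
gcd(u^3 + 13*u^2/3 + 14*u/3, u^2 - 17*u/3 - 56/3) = u + 7/3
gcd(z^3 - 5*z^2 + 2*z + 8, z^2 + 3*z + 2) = z + 1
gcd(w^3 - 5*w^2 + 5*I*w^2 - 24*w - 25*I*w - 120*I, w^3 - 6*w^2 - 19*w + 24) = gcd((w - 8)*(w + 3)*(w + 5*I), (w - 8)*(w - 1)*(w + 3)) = w^2 - 5*w - 24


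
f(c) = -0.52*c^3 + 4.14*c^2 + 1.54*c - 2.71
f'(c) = -1.56*c^2 + 8.28*c + 1.54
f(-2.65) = 31.96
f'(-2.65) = -31.36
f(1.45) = 6.64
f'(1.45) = 10.27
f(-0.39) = -2.65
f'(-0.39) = -1.93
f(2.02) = 13.01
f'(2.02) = 11.90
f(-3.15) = 49.77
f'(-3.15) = -40.02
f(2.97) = 24.76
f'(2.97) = 12.37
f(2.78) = 22.39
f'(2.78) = 12.50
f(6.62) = 38.06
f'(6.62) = -12.01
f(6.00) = 43.25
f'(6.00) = -4.94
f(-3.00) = 43.97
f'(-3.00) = -37.34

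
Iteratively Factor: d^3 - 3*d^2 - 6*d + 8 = (d + 2)*(d^2 - 5*d + 4) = (d - 1)*(d + 2)*(d - 4)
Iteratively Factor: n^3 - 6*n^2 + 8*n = (n - 2)*(n^2 - 4*n) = n*(n - 2)*(n - 4)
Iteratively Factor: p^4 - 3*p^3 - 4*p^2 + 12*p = (p - 2)*(p^3 - p^2 - 6*p) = (p - 3)*(p - 2)*(p^2 + 2*p) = (p - 3)*(p - 2)*(p + 2)*(p)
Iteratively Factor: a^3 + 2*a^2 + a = (a)*(a^2 + 2*a + 1) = a*(a + 1)*(a + 1)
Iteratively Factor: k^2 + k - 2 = (k + 2)*(k - 1)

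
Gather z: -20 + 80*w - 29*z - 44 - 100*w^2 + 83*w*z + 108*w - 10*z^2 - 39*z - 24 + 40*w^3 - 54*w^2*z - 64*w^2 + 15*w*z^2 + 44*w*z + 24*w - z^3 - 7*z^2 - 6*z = 40*w^3 - 164*w^2 + 212*w - z^3 + z^2*(15*w - 17) + z*(-54*w^2 + 127*w - 74) - 88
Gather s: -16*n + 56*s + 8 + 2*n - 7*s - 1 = -14*n + 49*s + 7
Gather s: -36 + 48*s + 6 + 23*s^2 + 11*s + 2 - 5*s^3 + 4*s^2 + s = -5*s^3 + 27*s^2 + 60*s - 28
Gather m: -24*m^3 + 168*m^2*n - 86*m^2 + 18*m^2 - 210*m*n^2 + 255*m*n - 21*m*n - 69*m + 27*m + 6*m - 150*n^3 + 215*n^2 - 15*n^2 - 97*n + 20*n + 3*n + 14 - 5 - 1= -24*m^3 + m^2*(168*n - 68) + m*(-210*n^2 + 234*n - 36) - 150*n^3 + 200*n^2 - 74*n + 8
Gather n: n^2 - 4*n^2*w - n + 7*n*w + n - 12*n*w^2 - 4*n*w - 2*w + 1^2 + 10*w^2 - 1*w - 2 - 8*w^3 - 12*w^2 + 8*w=n^2*(1 - 4*w) + n*(-12*w^2 + 3*w) - 8*w^3 - 2*w^2 + 5*w - 1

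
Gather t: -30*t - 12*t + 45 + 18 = 63 - 42*t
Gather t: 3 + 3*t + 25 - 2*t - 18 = t + 10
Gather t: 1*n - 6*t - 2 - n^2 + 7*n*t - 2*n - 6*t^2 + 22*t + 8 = -n^2 - n - 6*t^2 + t*(7*n + 16) + 6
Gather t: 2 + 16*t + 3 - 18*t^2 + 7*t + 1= -18*t^2 + 23*t + 6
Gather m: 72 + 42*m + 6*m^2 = 6*m^2 + 42*m + 72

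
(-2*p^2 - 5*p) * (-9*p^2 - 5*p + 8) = 18*p^4 + 55*p^3 + 9*p^2 - 40*p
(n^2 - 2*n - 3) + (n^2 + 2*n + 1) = 2*n^2 - 2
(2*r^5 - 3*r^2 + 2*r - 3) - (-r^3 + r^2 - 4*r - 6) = 2*r^5 + r^3 - 4*r^2 + 6*r + 3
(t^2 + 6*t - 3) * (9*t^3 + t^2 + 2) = 9*t^5 + 55*t^4 - 21*t^3 - t^2 + 12*t - 6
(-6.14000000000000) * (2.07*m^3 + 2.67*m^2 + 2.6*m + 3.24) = -12.7098*m^3 - 16.3938*m^2 - 15.964*m - 19.8936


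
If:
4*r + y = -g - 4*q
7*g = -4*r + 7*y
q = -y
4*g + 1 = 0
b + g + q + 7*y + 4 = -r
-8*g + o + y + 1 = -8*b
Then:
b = -41/32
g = -1/4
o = 61/8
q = 3/8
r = -7/32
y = -3/8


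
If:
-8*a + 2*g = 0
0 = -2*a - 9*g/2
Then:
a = 0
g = 0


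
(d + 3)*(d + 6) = d^2 + 9*d + 18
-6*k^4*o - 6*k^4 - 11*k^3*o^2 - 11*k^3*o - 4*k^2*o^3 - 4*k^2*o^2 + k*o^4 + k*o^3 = (-6*k + o)*(k + o)^2*(k*o + k)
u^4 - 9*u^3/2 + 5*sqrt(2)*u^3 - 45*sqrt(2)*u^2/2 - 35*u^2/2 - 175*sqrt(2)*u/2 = u*(u - 7)*(u + 5/2)*(u + 5*sqrt(2))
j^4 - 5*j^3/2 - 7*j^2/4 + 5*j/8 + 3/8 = (j - 3)*(j - 1/2)*(j + 1/2)^2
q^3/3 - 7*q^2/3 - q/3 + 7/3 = (q/3 + 1/3)*(q - 7)*(q - 1)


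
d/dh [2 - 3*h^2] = -6*h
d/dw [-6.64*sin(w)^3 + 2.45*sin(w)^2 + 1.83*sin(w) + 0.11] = (-19.92*sin(w)^2 + 4.9*sin(w) + 1.83)*cos(w)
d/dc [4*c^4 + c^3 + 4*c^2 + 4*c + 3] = 16*c^3 + 3*c^2 + 8*c + 4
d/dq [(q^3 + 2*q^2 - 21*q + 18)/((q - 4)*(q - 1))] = (q^2 - 8*q + 6)/(q^2 - 8*q + 16)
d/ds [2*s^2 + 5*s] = 4*s + 5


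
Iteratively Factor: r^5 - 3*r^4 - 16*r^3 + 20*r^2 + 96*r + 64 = (r - 4)*(r^4 + r^3 - 12*r^2 - 28*r - 16) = (r - 4)^2*(r^3 + 5*r^2 + 8*r + 4) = (r - 4)^2*(r + 2)*(r^2 + 3*r + 2) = (r - 4)^2*(r + 1)*(r + 2)*(r + 2)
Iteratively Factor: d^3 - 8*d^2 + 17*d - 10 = (d - 1)*(d^2 - 7*d + 10) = (d - 5)*(d - 1)*(d - 2)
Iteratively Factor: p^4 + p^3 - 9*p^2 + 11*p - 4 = (p + 4)*(p^3 - 3*p^2 + 3*p - 1) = (p - 1)*(p + 4)*(p^2 - 2*p + 1) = (p - 1)^2*(p + 4)*(p - 1)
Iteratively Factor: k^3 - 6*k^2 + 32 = (k - 4)*(k^2 - 2*k - 8) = (k - 4)*(k + 2)*(k - 4)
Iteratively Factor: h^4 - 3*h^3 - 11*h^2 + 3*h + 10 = (h + 2)*(h^3 - 5*h^2 - h + 5) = (h + 1)*(h + 2)*(h^2 - 6*h + 5) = (h - 1)*(h + 1)*(h + 2)*(h - 5)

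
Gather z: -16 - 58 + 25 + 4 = -45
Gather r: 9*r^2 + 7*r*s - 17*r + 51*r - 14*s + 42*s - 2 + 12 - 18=9*r^2 + r*(7*s + 34) + 28*s - 8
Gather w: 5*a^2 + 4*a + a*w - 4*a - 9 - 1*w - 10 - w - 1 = 5*a^2 + w*(a - 2) - 20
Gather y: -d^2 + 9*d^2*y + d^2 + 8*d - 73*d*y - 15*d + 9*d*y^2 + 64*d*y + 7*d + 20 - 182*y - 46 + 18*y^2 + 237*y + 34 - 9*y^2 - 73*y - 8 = y^2*(9*d + 9) + y*(9*d^2 - 9*d - 18)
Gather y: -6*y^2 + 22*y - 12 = -6*y^2 + 22*y - 12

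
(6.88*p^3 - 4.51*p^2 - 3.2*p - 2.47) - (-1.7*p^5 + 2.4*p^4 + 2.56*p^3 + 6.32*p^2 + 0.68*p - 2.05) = 1.7*p^5 - 2.4*p^4 + 4.32*p^3 - 10.83*p^2 - 3.88*p - 0.42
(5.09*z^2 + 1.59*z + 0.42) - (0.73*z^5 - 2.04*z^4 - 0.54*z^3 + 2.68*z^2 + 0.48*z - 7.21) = -0.73*z^5 + 2.04*z^4 + 0.54*z^3 + 2.41*z^2 + 1.11*z + 7.63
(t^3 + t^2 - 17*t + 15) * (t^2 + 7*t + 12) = t^5 + 8*t^4 + 2*t^3 - 92*t^2 - 99*t + 180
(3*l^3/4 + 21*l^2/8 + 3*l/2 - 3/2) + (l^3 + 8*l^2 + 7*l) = 7*l^3/4 + 85*l^2/8 + 17*l/2 - 3/2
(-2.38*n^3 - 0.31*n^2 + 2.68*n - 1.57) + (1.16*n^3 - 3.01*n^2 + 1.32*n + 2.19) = -1.22*n^3 - 3.32*n^2 + 4.0*n + 0.62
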